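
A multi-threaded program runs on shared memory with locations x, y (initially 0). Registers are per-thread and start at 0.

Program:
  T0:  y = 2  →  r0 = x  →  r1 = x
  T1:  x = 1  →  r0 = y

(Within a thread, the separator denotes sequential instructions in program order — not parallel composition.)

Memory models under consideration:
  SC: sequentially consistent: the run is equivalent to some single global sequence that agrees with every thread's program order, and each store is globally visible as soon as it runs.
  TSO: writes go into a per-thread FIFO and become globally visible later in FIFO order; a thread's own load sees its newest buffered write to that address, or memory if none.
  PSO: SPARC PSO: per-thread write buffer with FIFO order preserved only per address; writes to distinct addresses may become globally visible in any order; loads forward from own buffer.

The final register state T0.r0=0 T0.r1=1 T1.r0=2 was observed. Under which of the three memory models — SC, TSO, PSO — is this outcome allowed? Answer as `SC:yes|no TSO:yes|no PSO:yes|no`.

outcome vector order: (T0.r0,T0.r1,T1.r0)
SC: 4 outcomes — {0/0/2; 0/1/2; 1/1/0; 1/1/2}
TSO: 6 outcomes — {0/0/0; 0/0/2; 0/1/0; 0/1/2; 1/1/0; 1/1/2}
PSO: 6 outcomes — {0/0/0; 0/0/2; 0/1/0; 0/1/2; 1/1/0; 1/1/2}
target 0/1/2 ∈ {SC,TSO,PSO}

SC:yes TSO:yes PSO:yes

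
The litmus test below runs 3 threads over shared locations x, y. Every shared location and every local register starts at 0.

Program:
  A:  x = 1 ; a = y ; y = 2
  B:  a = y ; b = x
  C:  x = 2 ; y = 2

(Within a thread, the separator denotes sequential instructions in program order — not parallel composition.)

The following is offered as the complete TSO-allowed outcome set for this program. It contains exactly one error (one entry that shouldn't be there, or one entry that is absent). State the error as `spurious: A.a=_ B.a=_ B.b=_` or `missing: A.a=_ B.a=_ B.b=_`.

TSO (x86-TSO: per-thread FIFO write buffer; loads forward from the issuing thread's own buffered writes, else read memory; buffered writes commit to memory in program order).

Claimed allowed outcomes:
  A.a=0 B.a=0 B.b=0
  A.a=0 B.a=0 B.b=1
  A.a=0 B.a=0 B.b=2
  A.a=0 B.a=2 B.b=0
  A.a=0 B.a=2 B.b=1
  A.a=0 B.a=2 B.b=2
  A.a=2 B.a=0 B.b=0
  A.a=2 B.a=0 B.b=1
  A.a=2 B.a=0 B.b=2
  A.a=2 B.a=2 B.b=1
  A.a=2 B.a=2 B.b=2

outcome vector order: (A.a,B.a,B.b)
TSO (10): <0 0 0> <0 0 1> <0 0 2> <0 2 1> <0 2 2> <2 0 0> <2 0 1> <2 0 2> <2 2 1> <2 2 2>
claimed∖TSO = {<0 2 0>}

spurious: A.a=0 B.a=2 B.b=0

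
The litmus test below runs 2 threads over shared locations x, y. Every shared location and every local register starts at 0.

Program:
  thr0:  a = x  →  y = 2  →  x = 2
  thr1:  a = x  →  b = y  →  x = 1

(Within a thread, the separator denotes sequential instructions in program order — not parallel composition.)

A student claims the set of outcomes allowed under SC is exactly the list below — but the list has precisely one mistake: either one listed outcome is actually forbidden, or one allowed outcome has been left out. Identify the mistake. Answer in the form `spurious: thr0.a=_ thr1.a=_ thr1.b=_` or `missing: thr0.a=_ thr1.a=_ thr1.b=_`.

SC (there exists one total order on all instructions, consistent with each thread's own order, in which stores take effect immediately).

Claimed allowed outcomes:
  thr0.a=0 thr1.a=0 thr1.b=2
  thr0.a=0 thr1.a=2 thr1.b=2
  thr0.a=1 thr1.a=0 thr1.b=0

outcome vector order: (thr0.a,thr1.a,thr1.b)
SC (4): (0,0,0); (0,0,2); (0,2,2); (1,0,0)
SC∖claimed = {(0,0,0)}

missing: thr0.a=0 thr1.a=0 thr1.b=0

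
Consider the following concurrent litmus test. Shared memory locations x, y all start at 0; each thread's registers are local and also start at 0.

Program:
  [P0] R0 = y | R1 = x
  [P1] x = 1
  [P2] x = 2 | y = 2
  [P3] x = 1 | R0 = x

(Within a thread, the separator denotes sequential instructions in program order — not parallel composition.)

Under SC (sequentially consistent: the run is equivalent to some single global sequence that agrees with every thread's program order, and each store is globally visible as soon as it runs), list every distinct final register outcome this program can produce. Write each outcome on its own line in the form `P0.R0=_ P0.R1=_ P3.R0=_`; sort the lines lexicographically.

P0.R0=0 P0.R1=0 P3.R0=1
P0.R0=0 P0.R1=0 P3.R0=2
P0.R0=0 P0.R1=1 P3.R0=1
P0.R0=0 P0.R1=1 P3.R0=2
P0.R0=0 P0.R1=2 P3.R0=1
P0.R0=0 P0.R1=2 P3.R0=2
P0.R0=2 P0.R1=1 P3.R0=1
P0.R0=2 P0.R1=1 P3.R0=2
P0.R0=2 P0.R1=2 P3.R0=1
P0.R0=2 P0.R1=2 P3.R0=2

outcome vector order: (P0.R0,P0.R1,P3.R0)
|SC outcomes| = 10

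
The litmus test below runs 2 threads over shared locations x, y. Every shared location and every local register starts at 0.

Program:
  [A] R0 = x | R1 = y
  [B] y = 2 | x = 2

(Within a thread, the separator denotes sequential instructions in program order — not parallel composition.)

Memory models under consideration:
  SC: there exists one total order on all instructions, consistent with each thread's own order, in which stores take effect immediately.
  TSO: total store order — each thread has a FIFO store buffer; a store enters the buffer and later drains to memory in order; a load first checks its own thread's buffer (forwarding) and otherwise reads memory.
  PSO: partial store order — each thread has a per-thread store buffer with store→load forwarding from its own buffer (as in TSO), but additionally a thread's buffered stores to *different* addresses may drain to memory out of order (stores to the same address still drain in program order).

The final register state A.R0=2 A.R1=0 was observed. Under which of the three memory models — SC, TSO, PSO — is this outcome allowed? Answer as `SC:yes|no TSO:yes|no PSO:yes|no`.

SC:no TSO:no PSO:yes

outcome vector order: (A.R0,A.R1)
[SC] allowed = {(0,0) (0,2) (2,2)}
[TSO] allowed = {(0,0) (0,2) (2,2)}
[PSO] allowed = {(0,0) (0,2) (2,0) (2,2)}
target (2,0) ∈ {PSO}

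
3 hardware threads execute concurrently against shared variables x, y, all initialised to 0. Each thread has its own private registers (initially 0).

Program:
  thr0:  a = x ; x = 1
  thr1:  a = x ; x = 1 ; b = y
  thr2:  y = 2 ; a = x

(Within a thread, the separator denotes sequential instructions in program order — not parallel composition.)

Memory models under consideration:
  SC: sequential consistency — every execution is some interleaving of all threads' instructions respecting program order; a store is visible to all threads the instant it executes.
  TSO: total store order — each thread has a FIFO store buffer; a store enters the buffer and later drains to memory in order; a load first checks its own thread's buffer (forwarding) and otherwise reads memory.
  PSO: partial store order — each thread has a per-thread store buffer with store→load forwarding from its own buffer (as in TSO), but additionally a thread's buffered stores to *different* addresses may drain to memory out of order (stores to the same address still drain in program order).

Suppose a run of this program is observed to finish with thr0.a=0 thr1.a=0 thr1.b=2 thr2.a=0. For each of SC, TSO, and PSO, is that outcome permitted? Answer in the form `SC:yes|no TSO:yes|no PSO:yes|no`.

SC:yes TSO:yes PSO:yes

outcome vector order: (thr0.a,thr1.a,thr1.b,thr2.a)
SC (9): <0 0 0 1>, <0 0 2 0>, <0 0 2 1>, <0 1 0 1>, <0 1 2 0>, <0 1 2 1>, <1 0 0 1>, <1 0 2 0>, <1 0 2 1>
TSO (12): <0 0 0 0>, <0 0 0 1>, <0 0 2 0>, <0 0 2 1>, <0 1 0 0>, <0 1 0 1>, <0 1 2 0>, <0 1 2 1>, <1 0 0 0>, <1 0 0 1>, <1 0 2 0>, <1 0 2 1>
PSO (12): <0 0 0 0>, <0 0 0 1>, <0 0 2 0>, <0 0 2 1>, <0 1 0 0>, <0 1 0 1>, <0 1 2 0>, <0 1 2 1>, <1 0 0 0>, <1 0 0 1>, <1 0 2 0>, <1 0 2 1>
target <0 0 2 0> ∈ {SC,TSO,PSO}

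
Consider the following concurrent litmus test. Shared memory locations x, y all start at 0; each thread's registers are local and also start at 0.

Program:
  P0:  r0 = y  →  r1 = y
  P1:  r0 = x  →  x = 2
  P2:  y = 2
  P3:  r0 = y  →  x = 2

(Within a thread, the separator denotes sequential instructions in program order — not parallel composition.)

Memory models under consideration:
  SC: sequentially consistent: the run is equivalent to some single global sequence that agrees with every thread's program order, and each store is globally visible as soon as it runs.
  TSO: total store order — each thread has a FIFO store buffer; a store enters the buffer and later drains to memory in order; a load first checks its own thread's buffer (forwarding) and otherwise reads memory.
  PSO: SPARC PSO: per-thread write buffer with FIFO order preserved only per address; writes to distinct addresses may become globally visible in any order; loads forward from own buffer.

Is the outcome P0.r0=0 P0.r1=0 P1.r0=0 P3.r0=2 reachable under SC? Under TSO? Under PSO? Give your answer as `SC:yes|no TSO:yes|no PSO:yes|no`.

outcome vector order: (P0.r0,P0.r1,P1.r0,P3.r0)
[SC] allowed = {<0 0 0 0>; <0 0 0 2>; <0 0 2 0>; <0 0 2 2>; <0 2 0 0>; <0 2 0 2>; <0 2 2 0>; <0 2 2 2>; <2 2 0 0>; <2 2 0 2>; <2 2 2 0>; <2 2 2 2>}
[TSO] allowed = {<0 0 0 0>; <0 0 0 2>; <0 0 2 0>; <0 0 2 2>; <0 2 0 0>; <0 2 0 2>; <0 2 2 0>; <0 2 2 2>; <2 2 0 0>; <2 2 0 2>; <2 2 2 0>; <2 2 2 2>}
[PSO] allowed = {<0 0 0 0>; <0 0 0 2>; <0 0 2 0>; <0 0 2 2>; <0 2 0 0>; <0 2 0 2>; <0 2 2 0>; <0 2 2 2>; <2 2 0 0>; <2 2 0 2>; <2 2 2 0>; <2 2 2 2>}
target <0 0 0 2> ∈ {SC,TSO,PSO}

SC:yes TSO:yes PSO:yes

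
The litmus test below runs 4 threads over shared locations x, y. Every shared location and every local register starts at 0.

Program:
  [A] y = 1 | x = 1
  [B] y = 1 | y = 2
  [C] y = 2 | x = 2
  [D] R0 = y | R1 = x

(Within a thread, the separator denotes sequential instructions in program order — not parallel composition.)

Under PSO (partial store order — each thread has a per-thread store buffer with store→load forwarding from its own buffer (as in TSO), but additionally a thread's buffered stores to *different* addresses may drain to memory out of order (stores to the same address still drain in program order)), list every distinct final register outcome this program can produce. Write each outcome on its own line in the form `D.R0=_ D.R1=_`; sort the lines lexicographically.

outcome vector order: (D.R0,D.R1)
|PSO outcomes| = 9

D.R0=0 D.R1=0
D.R0=0 D.R1=1
D.R0=0 D.R1=2
D.R0=1 D.R1=0
D.R0=1 D.R1=1
D.R0=1 D.R1=2
D.R0=2 D.R1=0
D.R0=2 D.R1=1
D.R0=2 D.R1=2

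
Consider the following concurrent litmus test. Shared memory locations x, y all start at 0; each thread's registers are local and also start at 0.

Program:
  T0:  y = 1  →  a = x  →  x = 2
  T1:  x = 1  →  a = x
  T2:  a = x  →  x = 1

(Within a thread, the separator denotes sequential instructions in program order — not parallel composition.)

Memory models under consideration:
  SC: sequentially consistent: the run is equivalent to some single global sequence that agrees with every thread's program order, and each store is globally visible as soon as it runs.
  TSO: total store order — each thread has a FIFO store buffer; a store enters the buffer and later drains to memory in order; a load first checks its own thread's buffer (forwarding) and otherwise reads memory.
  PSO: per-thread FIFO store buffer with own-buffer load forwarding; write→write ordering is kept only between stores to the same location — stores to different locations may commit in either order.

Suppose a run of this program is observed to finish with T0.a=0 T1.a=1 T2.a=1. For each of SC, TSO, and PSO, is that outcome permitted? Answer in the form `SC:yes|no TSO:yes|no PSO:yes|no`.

SC:yes TSO:yes PSO:yes

outcome vector order: (T0.a,T1.a,T2.a)
under SC → (0,1,0); (0,1,1); (0,1,2); (0,2,0); (0,2,1); (0,2,2); (1,1,0); (1,1,1); (1,1,2); (1,2,0); (1,2,1); (1,2,2)
under TSO → (0,1,0); (0,1,1); (0,1,2); (0,2,0); (0,2,1); (0,2,2); (1,1,0); (1,1,1); (1,1,2); (1,2,0); (1,2,1); (1,2,2)
under PSO → (0,1,0); (0,1,1); (0,1,2); (0,2,0); (0,2,1); (0,2,2); (1,1,0); (1,1,1); (1,1,2); (1,2,0); (1,2,1); (1,2,2)
target (0,1,1) ∈ {SC,TSO,PSO}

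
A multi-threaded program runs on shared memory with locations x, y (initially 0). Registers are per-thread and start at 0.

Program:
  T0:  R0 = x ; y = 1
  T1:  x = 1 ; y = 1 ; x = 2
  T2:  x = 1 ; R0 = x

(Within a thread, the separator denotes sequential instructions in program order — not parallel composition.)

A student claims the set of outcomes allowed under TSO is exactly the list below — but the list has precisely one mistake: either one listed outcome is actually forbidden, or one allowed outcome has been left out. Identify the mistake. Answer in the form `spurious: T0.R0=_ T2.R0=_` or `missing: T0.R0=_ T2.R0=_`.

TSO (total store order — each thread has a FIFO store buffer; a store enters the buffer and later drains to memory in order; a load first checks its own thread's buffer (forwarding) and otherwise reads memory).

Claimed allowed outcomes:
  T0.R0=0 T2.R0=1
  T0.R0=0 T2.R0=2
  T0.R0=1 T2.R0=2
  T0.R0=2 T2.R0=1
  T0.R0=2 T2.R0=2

missing: T0.R0=1 T2.R0=1

outcome vector order: (T0.R0,T2.R0)
under TSO → 0/1, 0/2, 1/1, 1/2, 2/1, 2/2
TSO∖claimed = {1/1}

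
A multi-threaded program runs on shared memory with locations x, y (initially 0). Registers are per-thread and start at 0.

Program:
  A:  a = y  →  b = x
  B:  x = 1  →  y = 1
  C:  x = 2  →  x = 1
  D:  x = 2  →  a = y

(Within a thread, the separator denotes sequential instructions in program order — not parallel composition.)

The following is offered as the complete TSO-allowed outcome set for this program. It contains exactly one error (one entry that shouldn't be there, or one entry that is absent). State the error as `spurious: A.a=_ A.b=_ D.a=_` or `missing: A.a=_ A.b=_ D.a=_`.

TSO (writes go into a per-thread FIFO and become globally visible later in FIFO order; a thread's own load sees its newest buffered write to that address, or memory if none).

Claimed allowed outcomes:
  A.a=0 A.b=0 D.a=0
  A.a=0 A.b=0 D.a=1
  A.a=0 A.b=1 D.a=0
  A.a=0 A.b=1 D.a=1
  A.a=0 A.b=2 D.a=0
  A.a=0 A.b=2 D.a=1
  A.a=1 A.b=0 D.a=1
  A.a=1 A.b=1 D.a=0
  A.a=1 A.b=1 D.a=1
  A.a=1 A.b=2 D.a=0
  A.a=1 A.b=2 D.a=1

spurious: A.a=1 A.b=0 D.a=1

outcome vector order: (A.a,A.b,D.a)
under TSO → (0,0,0) (0,0,1) (0,1,0) (0,1,1) (0,2,0) (0,2,1) (1,1,0) (1,1,1) (1,2,0) (1,2,1)
claimed∖TSO = {(1,0,1)}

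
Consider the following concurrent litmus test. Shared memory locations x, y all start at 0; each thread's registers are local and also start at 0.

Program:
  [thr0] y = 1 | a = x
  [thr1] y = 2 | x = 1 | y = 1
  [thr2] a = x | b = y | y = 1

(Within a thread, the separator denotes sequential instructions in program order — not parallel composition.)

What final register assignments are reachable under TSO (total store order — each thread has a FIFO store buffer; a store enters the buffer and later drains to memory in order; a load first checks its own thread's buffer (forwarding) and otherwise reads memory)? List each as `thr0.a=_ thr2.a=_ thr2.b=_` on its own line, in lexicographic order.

thr0.a=0 thr2.a=0 thr2.b=0
thr0.a=0 thr2.a=0 thr2.b=1
thr0.a=0 thr2.a=0 thr2.b=2
thr0.a=0 thr2.a=1 thr2.b=1
thr0.a=0 thr2.a=1 thr2.b=2
thr0.a=1 thr2.a=0 thr2.b=0
thr0.a=1 thr2.a=0 thr2.b=1
thr0.a=1 thr2.a=0 thr2.b=2
thr0.a=1 thr2.a=1 thr2.b=1
thr0.a=1 thr2.a=1 thr2.b=2

outcome vector order: (thr0.a,thr2.a,thr2.b)
|TSO outcomes| = 10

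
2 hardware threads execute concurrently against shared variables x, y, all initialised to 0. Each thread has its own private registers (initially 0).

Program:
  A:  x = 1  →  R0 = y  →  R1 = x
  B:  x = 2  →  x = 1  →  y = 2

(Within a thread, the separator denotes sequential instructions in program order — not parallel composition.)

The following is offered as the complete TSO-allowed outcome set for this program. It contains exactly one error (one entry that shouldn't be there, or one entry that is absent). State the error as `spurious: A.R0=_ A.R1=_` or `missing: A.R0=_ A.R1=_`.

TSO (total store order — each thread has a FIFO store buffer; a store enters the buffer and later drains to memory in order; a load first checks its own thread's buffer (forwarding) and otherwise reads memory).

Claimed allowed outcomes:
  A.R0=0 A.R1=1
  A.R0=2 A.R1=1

missing: A.R0=0 A.R1=2

outcome vector order: (A.R0,A.R1)
[TSO] allowed = {<0 1>, <0 2>, <2 1>}
TSO∖claimed = {<0 2>}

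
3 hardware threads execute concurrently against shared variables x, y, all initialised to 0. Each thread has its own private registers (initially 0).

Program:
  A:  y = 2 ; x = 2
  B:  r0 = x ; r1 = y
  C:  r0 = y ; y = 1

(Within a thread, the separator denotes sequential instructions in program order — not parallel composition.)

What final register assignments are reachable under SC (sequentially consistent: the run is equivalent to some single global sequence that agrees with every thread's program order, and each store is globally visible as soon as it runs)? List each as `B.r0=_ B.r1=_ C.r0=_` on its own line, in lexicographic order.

outcome vector order: (B.r0,B.r1,C.r0)
|SC outcomes| = 10

B.r0=0 B.r1=0 C.r0=0
B.r0=0 B.r1=0 C.r0=2
B.r0=0 B.r1=1 C.r0=0
B.r0=0 B.r1=1 C.r0=2
B.r0=0 B.r1=2 C.r0=0
B.r0=0 B.r1=2 C.r0=2
B.r0=2 B.r1=1 C.r0=0
B.r0=2 B.r1=1 C.r0=2
B.r0=2 B.r1=2 C.r0=0
B.r0=2 B.r1=2 C.r0=2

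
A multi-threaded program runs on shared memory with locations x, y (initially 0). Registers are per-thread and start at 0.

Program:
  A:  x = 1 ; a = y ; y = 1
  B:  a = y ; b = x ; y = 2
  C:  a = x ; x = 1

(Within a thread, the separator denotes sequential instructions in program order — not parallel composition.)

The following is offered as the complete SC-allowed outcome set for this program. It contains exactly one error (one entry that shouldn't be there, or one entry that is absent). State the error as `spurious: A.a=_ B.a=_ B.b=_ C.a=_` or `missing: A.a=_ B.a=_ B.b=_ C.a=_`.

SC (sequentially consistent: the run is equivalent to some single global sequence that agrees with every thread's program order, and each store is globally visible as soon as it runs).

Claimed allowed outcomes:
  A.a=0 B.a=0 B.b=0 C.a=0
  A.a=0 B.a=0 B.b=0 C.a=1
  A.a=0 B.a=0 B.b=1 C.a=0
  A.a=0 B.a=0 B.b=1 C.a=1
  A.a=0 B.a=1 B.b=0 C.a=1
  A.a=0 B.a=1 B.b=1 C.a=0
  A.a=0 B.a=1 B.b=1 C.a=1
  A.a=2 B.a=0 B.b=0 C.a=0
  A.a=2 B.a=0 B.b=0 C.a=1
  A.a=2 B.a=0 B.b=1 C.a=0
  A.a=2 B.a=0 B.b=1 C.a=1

outcome vector order: (A.a,B.a,B.b,C.a)
SC: 10 outcomes — {0000; 0001; 0010; 0011; 0110; 0111; 2000; 2001; 2010; 2011}
claimed∖SC = {0101}

spurious: A.a=0 B.a=1 B.b=0 C.a=1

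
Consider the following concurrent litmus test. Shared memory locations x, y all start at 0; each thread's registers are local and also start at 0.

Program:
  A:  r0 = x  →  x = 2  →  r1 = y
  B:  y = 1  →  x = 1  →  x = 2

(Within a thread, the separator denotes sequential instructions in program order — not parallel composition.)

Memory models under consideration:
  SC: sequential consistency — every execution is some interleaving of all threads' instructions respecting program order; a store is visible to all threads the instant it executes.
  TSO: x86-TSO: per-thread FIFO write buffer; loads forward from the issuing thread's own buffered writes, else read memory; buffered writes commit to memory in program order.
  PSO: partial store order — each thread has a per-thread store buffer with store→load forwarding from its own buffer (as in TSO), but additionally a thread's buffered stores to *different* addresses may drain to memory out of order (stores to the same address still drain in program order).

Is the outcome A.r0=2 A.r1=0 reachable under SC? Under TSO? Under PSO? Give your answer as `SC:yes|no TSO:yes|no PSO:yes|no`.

outcome vector order: (A.r0,A.r1)
SC: 4 outcomes — {0/0 0/1 1/1 2/1}
TSO: 4 outcomes — {0/0 0/1 1/1 2/1}
PSO: 6 outcomes — {0/0 0/1 1/0 1/1 2/0 2/1}
target 2/0 ∈ {PSO}

SC:no TSO:no PSO:yes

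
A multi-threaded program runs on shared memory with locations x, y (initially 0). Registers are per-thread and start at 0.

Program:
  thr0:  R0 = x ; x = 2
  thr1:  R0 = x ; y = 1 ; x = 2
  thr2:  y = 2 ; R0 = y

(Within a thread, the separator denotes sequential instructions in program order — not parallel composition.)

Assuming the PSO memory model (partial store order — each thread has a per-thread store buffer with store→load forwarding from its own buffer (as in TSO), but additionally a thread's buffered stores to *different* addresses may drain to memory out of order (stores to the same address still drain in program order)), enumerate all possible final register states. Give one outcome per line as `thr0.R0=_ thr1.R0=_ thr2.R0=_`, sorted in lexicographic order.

thr0.R0=0 thr1.R0=0 thr2.R0=1
thr0.R0=0 thr1.R0=0 thr2.R0=2
thr0.R0=0 thr1.R0=2 thr2.R0=1
thr0.R0=0 thr1.R0=2 thr2.R0=2
thr0.R0=2 thr1.R0=0 thr2.R0=1
thr0.R0=2 thr1.R0=0 thr2.R0=2

outcome vector order: (thr0.R0,thr1.R0,thr2.R0)
|PSO outcomes| = 6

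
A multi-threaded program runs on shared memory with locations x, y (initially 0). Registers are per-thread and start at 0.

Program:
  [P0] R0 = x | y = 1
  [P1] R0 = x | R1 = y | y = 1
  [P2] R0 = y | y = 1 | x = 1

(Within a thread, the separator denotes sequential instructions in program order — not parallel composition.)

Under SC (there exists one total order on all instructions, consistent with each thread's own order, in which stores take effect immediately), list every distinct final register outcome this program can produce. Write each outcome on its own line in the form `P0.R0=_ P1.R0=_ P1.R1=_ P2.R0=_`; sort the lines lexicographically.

outcome vector order: (P0.R0,P1.R0,P1.R1,P2.R0)
|SC outcomes| = 10

P0.R0=0 P1.R0=0 P1.R1=0 P2.R0=0
P0.R0=0 P1.R0=0 P1.R1=0 P2.R0=1
P0.R0=0 P1.R0=0 P1.R1=1 P2.R0=0
P0.R0=0 P1.R0=0 P1.R1=1 P2.R0=1
P0.R0=0 P1.R0=1 P1.R1=1 P2.R0=0
P0.R0=0 P1.R0=1 P1.R1=1 P2.R0=1
P0.R0=1 P1.R0=0 P1.R1=0 P2.R0=0
P0.R0=1 P1.R0=0 P1.R1=0 P2.R0=1
P0.R0=1 P1.R0=0 P1.R1=1 P2.R0=0
P0.R0=1 P1.R0=1 P1.R1=1 P2.R0=0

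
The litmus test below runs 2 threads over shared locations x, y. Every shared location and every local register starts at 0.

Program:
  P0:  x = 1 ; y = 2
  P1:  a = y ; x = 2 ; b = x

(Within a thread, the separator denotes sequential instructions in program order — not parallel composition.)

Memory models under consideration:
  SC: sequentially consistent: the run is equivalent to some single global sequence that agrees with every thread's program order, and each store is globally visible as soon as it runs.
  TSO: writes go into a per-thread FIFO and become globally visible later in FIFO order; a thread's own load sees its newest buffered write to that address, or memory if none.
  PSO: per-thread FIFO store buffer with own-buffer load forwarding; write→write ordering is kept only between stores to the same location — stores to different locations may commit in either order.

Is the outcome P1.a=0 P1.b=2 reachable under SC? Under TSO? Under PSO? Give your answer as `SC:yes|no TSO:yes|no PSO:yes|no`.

SC:yes TSO:yes PSO:yes

outcome vector order: (P1.a,P1.b)
SC: 3 outcomes — {01; 02; 22}
TSO: 3 outcomes — {01; 02; 22}
PSO: 4 outcomes — {01; 02; 21; 22}
target 02 ∈ {SC,TSO,PSO}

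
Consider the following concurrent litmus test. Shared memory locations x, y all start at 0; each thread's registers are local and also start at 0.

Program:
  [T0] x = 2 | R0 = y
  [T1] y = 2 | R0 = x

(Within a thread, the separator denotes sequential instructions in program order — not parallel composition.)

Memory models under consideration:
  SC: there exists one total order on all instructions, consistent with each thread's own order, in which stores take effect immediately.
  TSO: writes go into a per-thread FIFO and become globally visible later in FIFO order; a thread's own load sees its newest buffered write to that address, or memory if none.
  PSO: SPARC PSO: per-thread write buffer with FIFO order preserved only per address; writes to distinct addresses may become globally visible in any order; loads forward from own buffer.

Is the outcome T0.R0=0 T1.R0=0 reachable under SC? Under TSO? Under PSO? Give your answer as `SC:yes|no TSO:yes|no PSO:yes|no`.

SC:no TSO:yes PSO:yes

outcome vector order: (T0.R0,T1.R0)
SC (3): 02, 20, 22
TSO (4): 00, 02, 20, 22
PSO (4): 00, 02, 20, 22
target 00 ∈ {TSO,PSO}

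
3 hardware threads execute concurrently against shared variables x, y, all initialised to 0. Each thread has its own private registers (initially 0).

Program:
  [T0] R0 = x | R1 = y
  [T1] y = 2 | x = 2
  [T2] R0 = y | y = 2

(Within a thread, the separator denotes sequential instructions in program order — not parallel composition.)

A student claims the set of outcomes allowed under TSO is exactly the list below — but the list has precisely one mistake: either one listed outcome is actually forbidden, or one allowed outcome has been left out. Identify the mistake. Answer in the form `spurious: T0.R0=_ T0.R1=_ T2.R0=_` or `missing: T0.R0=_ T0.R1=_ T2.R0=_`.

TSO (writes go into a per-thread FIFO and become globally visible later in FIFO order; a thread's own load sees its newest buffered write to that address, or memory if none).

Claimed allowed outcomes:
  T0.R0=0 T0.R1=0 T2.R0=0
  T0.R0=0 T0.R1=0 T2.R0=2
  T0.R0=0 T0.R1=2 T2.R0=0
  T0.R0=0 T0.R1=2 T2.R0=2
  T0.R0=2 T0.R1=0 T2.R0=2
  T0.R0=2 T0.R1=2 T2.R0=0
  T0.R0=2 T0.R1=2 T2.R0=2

spurious: T0.R0=2 T0.R1=0 T2.R0=2

outcome vector order: (T0.R0,T0.R1,T2.R0)
[TSO] allowed = {0/0/0; 0/0/2; 0/2/0; 0/2/2; 2/2/0; 2/2/2}
claimed∖TSO = {2/0/2}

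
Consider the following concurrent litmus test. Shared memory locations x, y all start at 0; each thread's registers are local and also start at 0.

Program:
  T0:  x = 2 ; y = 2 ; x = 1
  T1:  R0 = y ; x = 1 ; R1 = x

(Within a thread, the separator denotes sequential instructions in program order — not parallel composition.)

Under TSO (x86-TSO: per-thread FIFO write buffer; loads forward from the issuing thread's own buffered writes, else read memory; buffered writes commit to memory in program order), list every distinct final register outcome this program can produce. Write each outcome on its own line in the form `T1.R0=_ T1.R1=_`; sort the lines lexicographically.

outcome vector order: (T1.R0,T1.R1)
|TSO outcomes| = 3

T1.R0=0 T1.R1=1
T1.R0=0 T1.R1=2
T1.R0=2 T1.R1=1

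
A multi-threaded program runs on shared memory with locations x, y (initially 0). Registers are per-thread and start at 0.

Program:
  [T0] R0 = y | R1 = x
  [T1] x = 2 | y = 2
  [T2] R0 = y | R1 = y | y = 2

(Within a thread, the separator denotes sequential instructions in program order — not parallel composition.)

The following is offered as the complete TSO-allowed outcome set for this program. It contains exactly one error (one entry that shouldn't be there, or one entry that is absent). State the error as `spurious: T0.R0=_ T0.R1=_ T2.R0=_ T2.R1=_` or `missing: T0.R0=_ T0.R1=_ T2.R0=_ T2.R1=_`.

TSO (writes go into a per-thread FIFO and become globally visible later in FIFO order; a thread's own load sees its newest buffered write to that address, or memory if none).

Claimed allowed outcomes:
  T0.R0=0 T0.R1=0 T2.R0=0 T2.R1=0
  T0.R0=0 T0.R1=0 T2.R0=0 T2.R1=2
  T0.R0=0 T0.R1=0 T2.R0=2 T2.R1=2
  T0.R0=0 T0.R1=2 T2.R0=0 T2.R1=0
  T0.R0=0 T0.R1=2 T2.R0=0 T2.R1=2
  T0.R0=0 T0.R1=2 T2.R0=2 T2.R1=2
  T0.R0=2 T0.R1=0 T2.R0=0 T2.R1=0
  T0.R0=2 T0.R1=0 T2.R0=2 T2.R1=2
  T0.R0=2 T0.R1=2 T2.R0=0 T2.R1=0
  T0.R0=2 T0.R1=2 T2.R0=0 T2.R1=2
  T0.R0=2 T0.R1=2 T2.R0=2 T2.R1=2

spurious: T0.R0=2 T0.R1=0 T2.R0=2 T2.R1=2

outcome vector order: (T0.R0,T0.R1,T2.R0,T2.R1)
TSO (10): 0/0/0/0; 0/0/0/2; 0/0/2/2; 0/2/0/0; 0/2/0/2; 0/2/2/2; 2/0/0/0; 2/2/0/0; 2/2/0/2; 2/2/2/2
claimed∖TSO = {2/0/2/2}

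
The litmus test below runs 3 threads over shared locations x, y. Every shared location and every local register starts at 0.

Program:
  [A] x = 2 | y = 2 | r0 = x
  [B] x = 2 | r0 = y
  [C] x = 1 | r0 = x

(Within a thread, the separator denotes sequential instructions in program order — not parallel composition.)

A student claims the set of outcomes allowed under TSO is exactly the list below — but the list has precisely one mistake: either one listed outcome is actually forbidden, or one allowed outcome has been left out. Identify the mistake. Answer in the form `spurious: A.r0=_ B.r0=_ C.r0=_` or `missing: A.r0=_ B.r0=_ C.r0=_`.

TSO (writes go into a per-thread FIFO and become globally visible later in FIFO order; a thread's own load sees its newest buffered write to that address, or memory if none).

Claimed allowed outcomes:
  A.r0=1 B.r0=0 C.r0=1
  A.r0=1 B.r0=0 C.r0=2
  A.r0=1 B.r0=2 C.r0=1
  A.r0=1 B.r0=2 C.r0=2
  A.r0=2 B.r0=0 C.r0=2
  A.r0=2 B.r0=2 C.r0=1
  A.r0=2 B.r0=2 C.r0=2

outcome vector order: (A.r0,B.r0,C.r0)
under TSO → 101; 102; 121; 122; 201; 202; 221; 222
TSO∖claimed = {201}

missing: A.r0=2 B.r0=0 C.r0=1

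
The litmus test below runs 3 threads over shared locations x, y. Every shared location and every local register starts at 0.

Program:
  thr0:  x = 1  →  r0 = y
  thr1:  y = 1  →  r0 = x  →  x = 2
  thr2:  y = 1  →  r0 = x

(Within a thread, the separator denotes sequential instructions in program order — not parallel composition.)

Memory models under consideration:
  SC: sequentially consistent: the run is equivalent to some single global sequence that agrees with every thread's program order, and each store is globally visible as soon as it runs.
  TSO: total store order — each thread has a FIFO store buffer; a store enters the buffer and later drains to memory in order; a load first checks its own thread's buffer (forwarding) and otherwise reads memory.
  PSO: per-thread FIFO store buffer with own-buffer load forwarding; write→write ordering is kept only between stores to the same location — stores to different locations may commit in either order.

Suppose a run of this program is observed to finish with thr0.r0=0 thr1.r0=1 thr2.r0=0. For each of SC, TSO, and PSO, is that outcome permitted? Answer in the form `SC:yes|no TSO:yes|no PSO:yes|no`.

outcome vector order: (thr0.r0,thr1.r0,thr2.r0)
under SC → 0/1/1; 0/1/2; 1/0/0; 1/0/1; 1/0/2; 1/1/0; 1/1/1; 1/1/2
under TSO → 0/0/0; 0/0/1; 0/0/2; 0/1/0; 0/1/1; 0/1/2; 1/0/0; 1/0/1; 1/0/2; 1/1/0; 1/1/1; 1/1/2
under PSO → 0/0/0; 0/0/1; 0/0/2; 0/1/0; 0/1/1; 0/1/2; 1/0/0; 1/0/1; 1/0/2; 1/1/0; 1/1/1; 1/1/2
target 0/1/0 ∈ {TSO,PSO}

SC:no TSO:yes PSO:yes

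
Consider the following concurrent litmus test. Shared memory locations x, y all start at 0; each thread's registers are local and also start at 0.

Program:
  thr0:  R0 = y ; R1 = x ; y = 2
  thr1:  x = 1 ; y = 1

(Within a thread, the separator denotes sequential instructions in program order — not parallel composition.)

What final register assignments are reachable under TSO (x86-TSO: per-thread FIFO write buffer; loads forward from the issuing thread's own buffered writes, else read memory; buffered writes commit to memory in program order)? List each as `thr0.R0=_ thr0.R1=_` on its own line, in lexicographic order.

outcome vector order: (thr0.R0,thr0.R1)
|TSO outcomes| = 3

thr0.R0=0 thr0.R1=0
thr0.R0=0 thr0.R1=1
thr0.R0=1 thr0.R1=1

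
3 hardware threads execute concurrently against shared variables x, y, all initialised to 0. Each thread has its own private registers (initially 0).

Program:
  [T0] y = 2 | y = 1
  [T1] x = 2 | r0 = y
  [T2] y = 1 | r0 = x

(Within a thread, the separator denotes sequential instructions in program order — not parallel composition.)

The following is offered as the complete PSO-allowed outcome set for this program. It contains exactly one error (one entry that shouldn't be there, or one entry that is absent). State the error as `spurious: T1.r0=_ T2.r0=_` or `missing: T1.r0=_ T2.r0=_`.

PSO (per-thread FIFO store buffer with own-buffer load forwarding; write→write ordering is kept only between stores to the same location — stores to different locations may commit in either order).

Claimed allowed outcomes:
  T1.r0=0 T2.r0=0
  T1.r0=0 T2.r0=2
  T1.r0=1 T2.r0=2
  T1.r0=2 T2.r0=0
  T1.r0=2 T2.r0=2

missing: T1.r0=1 T2.r0=0

outcome vector order: (T1.r0,T2.r0)
under PSO → 0/0; 0/2; 1/0; 1/2; 2/0; 2/2
PSO∖claimed = {1/0}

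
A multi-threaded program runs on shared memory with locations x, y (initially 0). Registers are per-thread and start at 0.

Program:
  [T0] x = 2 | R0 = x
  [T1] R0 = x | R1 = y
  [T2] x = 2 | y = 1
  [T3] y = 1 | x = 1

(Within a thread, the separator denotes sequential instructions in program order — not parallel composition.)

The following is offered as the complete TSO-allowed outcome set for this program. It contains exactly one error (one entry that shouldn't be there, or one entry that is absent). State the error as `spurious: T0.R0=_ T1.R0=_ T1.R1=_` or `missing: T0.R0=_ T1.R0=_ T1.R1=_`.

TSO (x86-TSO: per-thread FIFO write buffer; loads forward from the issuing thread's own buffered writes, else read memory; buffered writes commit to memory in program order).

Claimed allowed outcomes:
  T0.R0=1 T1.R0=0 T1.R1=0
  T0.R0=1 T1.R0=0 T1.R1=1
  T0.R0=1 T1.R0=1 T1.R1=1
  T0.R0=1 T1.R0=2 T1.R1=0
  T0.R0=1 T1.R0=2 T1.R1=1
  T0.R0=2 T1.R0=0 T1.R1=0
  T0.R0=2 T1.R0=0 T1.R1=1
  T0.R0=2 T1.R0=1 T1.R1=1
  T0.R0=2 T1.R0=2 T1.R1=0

missing: T0.R0=2 T1.R0=2 T1.R1=1

outcome vector order: (T0.R0,T1.R0,T1.R1)
[TSO] allowed = {<1 0 0>, <1 0 1>, <1 1 1>, <1 2 0>, <1 2 1>, <2 0 0>, <2 0 1>, <2 1 1>, <2 2 0>, <2 2 1>}
TSO∖claimed = {<2 2 1>}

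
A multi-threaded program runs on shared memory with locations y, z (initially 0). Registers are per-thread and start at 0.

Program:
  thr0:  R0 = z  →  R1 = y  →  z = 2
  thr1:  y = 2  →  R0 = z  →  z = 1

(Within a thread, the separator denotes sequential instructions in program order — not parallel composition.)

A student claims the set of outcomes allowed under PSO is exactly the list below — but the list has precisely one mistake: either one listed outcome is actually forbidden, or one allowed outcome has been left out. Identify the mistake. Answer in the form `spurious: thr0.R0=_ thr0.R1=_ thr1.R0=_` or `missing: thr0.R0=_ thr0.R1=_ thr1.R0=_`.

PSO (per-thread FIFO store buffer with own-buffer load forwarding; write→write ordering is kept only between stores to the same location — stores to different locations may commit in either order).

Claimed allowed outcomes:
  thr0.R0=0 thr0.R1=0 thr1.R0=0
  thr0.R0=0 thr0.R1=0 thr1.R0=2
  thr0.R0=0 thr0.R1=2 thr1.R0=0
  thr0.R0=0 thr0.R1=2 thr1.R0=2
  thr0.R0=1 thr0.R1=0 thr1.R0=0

outcome vector order: (thr0.R0,thr0.R1,thr1.R0)
[PSO] allowed = {(0,0,0), (0,0,2), (0,2,0), (0,2,2), (1,0,0), (1,2,0)}
PSO∖claimed = {(1,2,0)}

missing: thr0.R0=1 thr0.R1=2 thr1.R0=0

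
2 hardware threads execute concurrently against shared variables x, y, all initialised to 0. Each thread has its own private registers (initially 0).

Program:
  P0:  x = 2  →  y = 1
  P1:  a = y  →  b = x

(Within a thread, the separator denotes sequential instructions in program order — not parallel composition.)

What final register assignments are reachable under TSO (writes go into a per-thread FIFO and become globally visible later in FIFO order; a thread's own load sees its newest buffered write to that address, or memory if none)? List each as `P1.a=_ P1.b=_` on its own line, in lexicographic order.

outcome vector order: (P1.a,P1.b)
|TSO outcomes| = 3

P1.a=0 P1.b=0
P1.a=0 P1.b=2
P1.a=1 P1.b=2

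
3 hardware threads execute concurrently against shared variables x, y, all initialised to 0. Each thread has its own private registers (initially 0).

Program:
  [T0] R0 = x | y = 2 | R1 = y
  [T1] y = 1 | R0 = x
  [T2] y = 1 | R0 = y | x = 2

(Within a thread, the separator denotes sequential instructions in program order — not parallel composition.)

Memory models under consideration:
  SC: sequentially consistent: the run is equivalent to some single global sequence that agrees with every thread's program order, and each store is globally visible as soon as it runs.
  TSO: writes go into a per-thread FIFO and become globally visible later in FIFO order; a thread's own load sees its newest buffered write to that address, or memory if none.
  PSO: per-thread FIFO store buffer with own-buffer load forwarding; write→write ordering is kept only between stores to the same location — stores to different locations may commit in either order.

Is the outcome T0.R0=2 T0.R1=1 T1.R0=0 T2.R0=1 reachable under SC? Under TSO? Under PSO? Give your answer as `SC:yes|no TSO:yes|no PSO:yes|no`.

SC:no TSO:yes PSO:yes

outcome vector order: (T0.R0,T0.R1,T1.R0,T2.R0)
[SC] allowed = {<0 1 0 1>; <0 1 0 2>; <0 1 2 1>; <0 1 2 2>; <0 2 0 1>; <0 2 0 2>; <0 2 2 1>; <0 2 2 2>; <2 1 2 1>; <2 2 0 1>; <2 2 2 1>}
[TSO] allowed = {<0 1 0 1>; <0 1 0 2>; <0 1 2 1>; <0 1 2 2>; <0 2 0 1>; <0 2 0 2>; <0 2 2 1>; <0 2 2 2>; <2 1 0 1>; <2 1 2 1>; <2 2 0 1>; <2 2 2 1>}
[PSO] allowed = {<0 1 0 1>; <0 1 0 2>; <0 1 2 1>; <0 1 2 2>; <0 2 0 1>; <0 2 0 2>; <0 2 2 1>; <0 2 2 2>; <2 1 0 1>; <2 1 2 1>; <2 2 0 1>; <2 2 2 1>}
target <2 1 0 1> ∈ {TSO,PSO}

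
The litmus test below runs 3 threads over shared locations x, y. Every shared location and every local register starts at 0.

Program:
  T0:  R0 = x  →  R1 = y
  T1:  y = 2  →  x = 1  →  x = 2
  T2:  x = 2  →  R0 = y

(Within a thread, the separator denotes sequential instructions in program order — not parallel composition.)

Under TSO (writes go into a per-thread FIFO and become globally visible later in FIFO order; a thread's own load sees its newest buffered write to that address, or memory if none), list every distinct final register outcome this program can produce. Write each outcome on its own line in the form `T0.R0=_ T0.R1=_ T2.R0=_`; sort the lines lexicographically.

outcome vector order: (T0.R0,T0.R1,T2.R0)
|TSO outcomes| = 10

T0.R0=0 T0.R1=0 T2.R0=0
T0.R0=0 T0.R1=0 T2.R0=2
T0.R0=0 T0.R1=2 T2.R0=0
T0.R0=0 T0.R1=2 T2.R0=2
T0.R0=1 T0.R1=2 T2.R0=0
T0.R0=1 T0.R1=2 T2.R0=2
T0.R0=2 T0.R1=0 T2.R0=0
T0.R0=2 T0.R1=0 T2.R0=2
T0.R0=2 T0.R1=2 T2.R0=0
T0.R0=2 T0.R1=2 T2.R0=2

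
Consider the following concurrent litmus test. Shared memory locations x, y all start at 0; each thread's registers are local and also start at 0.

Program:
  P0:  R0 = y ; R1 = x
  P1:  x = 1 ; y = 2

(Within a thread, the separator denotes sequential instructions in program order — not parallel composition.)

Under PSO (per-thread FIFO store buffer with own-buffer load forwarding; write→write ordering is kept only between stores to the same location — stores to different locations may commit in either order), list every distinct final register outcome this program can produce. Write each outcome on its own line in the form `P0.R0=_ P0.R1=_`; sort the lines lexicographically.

outcome vector order: (P0.R0,P0.R1)
|PSO outcomes| = 4

P0.R0=0 P0.R1=0
P0.R0=0 P0.R1=1
P0.R0=2 P0.R1=0
P0.R0=2 P0.R1=1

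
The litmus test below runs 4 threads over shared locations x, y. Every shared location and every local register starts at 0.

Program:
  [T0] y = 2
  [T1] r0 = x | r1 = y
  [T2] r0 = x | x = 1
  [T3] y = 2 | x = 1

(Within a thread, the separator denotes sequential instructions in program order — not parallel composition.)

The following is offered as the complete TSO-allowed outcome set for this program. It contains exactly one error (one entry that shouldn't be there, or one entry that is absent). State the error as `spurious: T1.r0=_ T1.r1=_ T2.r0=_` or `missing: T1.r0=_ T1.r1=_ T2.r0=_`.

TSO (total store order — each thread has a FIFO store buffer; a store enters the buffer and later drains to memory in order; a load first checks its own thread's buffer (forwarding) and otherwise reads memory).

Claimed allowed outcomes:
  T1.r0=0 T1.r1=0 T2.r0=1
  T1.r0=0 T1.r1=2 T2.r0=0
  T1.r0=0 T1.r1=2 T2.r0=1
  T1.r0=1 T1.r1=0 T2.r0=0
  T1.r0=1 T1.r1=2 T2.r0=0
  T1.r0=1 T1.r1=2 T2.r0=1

outcome vector order: (T1.r0,T1.r1,T2.r0)
TSO (7): (0,0,0) (0,0,1) (0,2,0) (0,2,1) (1,0,0) (1,2,0) (1,2,1)
TSO∖claimed = {(0,0,0)}

missing: T1.r0=0 T1.r1=0 T2.r0=0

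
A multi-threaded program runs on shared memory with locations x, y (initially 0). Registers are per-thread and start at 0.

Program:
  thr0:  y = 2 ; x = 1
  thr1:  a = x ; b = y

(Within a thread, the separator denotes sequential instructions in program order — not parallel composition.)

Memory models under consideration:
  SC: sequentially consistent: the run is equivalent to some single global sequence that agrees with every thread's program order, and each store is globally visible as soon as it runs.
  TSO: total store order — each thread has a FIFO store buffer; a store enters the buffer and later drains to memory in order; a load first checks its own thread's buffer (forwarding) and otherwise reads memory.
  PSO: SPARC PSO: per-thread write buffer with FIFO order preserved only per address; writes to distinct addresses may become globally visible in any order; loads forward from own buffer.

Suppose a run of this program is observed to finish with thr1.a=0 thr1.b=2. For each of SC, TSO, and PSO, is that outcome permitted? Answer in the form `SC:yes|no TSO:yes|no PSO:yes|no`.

SC:yes TSO:yes PSO:yes

outcome vector order: (thr1.a,thr1.b)
[SC] allowed = {00 02 12}
[TSO] allowed = {00 02 12}
[PSO] allowed = {00 02 10 12}
target 02 ∈ {SC,TSO,PSO}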